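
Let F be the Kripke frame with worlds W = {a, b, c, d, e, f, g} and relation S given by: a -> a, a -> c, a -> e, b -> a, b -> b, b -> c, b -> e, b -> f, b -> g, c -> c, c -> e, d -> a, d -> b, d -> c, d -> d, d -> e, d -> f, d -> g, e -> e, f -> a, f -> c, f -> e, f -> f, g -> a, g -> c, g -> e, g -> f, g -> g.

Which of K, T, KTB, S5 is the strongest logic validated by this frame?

T

Reflexive (axiom T): yes — every world is S-related to itself.
Symmetric (axiom B): no — a S c but not c S a.
Euclidean (axiom 5): no — a S e and a S c, but not e S c.
So F validates K, T; KTB would additionally require S to be symmetric. The strongest is T.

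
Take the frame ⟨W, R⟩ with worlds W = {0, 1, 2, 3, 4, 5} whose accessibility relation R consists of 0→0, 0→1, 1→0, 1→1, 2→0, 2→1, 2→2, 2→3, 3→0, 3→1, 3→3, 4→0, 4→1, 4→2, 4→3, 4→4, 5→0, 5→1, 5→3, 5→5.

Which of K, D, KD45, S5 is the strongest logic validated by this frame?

Serial (axiom D): yes — every world has a successor (e.g. 0 R 0).
Euclidean (axiom 5): no — 2 R 0 and 2 R 3, but not 0 R 3.
Transitive (axiom 4): yes — every two-step R-path is closed by a direct edge.
Reflexive (axiom T): yes — every world is R-related to itself.
So F validates K, D; KD45 would additionally require R to be Euclidean. The strongest is D.

D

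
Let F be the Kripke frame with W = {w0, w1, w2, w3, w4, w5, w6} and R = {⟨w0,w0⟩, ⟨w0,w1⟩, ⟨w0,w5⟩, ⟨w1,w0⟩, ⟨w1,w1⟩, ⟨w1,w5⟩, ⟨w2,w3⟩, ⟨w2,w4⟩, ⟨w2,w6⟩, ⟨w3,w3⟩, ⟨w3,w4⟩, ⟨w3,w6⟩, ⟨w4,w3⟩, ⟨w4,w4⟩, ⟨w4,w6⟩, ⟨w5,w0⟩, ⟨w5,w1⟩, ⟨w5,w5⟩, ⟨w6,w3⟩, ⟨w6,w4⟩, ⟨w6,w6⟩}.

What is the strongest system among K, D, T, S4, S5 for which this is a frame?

Serial (axiom D): yes — every world has a successor (e.g. w0 R w0).
Reflexive (axiom T): no — w2 is not related to itself.
Transitive (axiom 4): yes — every two-step R-path is closed by a direct edge.
Euclidean (axiom 5): yes — any two successors of a common world are R-related.
So F validates K, D; T would additionally require R to be reflexive. The strongest is D.

D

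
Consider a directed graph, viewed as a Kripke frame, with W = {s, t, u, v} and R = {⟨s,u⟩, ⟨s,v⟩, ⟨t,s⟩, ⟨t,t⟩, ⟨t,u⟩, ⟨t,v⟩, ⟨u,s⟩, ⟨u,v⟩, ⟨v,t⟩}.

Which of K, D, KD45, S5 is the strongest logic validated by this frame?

Serial (axiom D): yes — every world has a successor (e.g. s R u).
Euclidean (axiom 5): no — s R v and s R u, but not v R u.
Transitive (axiom 4): no — s R v and v R t, but not s R t.
Reflexive (axiom T): no — s is not related to itself.
So F validates K, D; KD45 would additionally require R to be Euclidean and transitive. The strongest is D.

D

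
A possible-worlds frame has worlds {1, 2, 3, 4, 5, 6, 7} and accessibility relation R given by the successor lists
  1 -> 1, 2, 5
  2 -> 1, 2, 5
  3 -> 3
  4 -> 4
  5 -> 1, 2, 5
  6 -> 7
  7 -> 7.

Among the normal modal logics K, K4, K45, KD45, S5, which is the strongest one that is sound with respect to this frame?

KD45

Transitive (axiom 4): yes — every two-step R-path is closed by a direct edge.
Euclidean (axiom 5): yes — any two successors of a common world are R-related.
Serial (axiom D): yes — every world has a successor (e.g. 1 R 1).
Reflexive (axiom T): no — 6 is not related to itself.
So F validates K, K4, K45, KD45; S5 would additionally require R to be reflexive. The strongest is KD45.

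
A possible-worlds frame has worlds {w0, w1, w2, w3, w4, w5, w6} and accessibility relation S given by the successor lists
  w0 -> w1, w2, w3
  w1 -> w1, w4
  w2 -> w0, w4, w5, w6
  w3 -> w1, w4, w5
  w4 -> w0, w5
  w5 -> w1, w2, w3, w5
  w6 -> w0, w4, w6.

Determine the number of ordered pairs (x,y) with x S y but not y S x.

Enumerating: (w0,w1), (w0,w3), (w1,w4), (w2,w4), (w2,w6), (w3,w1), (w3,w4), (w4,w0), (w4,w5), (w5,w1), (w6,w0), (w6,w4).

12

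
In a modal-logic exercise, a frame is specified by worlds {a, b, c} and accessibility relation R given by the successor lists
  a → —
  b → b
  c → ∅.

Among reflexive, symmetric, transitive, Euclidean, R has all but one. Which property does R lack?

Reflexive: no — a is not related to itself.
Symmetric: yes — every pair in R has its reverse in R.
Transitive: yes — every two-step R-path is closed by a direct edge.
Euclidean: yes — any two successors of a common world are R-related.
Only reflexive fails.

reflexive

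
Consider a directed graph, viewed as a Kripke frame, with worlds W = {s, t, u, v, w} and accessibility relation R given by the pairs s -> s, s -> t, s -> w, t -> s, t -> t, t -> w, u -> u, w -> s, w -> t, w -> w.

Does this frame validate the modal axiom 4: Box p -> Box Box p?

Yes

Axiom 4 corresponds to the accessibility relation being transitive.
Transitive: yes — every two-step R-path is closed by a direct edge.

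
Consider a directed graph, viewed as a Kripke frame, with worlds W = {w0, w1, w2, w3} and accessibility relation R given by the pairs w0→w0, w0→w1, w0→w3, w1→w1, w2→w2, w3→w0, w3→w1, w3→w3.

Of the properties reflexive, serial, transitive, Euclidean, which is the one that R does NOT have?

Euclidean

Reflexive: yes — every world is R-related to itself.
Serial: yes — every world has a successor (e.g. w0 R w0).
Transitive: yes — every two-step R-path is closed by a direct edge.
Euclidean: no — w0 R w1 and w0 R w3, but not w1 R w3.
Only Euclidean fails.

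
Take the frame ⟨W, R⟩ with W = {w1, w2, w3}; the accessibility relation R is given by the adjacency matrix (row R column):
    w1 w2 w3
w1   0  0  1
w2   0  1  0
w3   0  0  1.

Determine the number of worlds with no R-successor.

0

R is serial; there are no such worlds.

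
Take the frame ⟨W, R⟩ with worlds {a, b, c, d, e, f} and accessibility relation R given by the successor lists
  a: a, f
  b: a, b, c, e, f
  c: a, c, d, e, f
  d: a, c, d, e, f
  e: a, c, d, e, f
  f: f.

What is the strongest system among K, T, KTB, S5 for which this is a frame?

T

Reflexive (axiom T): yes — every world is R-related to itself.
Symmetric (axiom B): no — a R f but not f R a.
Euclidean (axiom 5): no — b R a and b R c, but not a R c.
So F validates K, T; KTB would additionally require R to be symmetric. The strongest is T.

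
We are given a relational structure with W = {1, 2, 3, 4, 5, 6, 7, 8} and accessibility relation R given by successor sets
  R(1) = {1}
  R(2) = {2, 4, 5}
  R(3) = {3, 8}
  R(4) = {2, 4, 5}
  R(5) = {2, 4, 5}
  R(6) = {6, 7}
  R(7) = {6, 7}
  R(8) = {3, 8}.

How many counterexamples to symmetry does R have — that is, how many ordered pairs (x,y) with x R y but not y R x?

0

R is symmetric; there are no such tuples.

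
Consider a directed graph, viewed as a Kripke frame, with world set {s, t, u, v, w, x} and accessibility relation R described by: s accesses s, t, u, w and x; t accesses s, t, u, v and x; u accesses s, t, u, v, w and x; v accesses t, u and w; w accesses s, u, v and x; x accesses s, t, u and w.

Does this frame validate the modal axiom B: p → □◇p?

Yes

The schema B characterises exactly the symmetric frames.
Symmetric: yes — every pair in R has its reverse in R.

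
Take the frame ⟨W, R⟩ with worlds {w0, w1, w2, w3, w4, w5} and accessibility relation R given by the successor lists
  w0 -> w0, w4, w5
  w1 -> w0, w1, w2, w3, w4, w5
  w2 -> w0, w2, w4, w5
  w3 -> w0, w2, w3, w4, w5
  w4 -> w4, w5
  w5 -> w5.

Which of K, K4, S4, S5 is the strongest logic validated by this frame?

Transitive (axiom 4): yes — every two-step R-path is closed by a direct edge.
Reflexive (axiom T): yes — every world is R-related to itself.
Euclidean (axiom 5): no — w0 R w5 and w0 R w4, but not w5 R w4.
So F validates K, K4, S4; S5 would additionally require R to be Euclidean. The strongest is S4.

S4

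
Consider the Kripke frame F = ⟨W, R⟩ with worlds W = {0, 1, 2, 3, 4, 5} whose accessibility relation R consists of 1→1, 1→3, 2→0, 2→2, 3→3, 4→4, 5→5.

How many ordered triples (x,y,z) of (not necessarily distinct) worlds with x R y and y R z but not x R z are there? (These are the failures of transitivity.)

R is transitive; there are no such tuples.

0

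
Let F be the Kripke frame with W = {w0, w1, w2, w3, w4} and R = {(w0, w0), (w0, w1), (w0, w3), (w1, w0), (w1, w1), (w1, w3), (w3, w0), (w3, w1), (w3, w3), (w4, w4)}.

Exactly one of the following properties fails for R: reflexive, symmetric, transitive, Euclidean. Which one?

Reflexive: no — w2 is not related to itself.
Symmetric: yes — every pair in R has its reverse in R.
Transitive: yes — every two-step R-path is closed by a direct edge.
Euclidean: yes — any two successors of a common world are R-related.
Only reflexive fails.

reflexive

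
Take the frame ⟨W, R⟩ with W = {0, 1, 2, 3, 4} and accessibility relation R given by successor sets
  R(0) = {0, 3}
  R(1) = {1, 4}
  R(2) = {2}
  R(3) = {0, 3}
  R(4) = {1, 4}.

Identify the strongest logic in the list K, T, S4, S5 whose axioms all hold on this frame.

Reflexive (axiom T): yes — every world is R-related to itself.
Transitive (axiom 4): yes — every two-step R-path is closed by a direct edge.
Euclidean (axiom 5): yes — any two successors of a common world are R-related.
So F validates K, T, S4, S5. The strongest is S5.

S5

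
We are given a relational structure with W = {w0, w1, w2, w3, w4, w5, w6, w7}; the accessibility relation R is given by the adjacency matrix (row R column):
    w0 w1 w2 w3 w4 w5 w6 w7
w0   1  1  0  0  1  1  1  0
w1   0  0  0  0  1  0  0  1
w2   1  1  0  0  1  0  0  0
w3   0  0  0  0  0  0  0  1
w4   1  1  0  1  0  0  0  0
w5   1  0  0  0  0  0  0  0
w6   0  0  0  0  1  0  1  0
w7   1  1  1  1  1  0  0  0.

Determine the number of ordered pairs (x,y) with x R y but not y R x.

Enumerating: (w0,w1), (w0,w6), (w2,w0), (w2,w1), (w2,w4), (w4,w3), (w6,w4), (w7,w0), (w7,w2), (w7,w4).

10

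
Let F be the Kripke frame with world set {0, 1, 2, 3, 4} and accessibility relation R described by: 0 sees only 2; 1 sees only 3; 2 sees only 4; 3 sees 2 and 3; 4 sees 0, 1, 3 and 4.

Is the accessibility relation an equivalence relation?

No

Reflexive: no — 0 is not related to itself.
Symmetric: no — 0 R 2 but not 2 R 0.
Transitive: no — 0 R 2 and 2 R 4, but not 0 R 4.
So R is not an equivalence relation.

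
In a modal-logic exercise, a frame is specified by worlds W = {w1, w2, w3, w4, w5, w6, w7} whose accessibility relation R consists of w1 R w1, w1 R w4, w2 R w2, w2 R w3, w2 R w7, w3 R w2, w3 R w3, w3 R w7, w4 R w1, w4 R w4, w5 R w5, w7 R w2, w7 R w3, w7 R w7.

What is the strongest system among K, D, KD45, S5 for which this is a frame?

Serial (axiom D): no — w6 has no R-successor.
Euclidean (axiom 5): yes — any two successors of a common world are R-related.
Transitive (axiom 4): yes — every two-step R-path is closed by a direct edge.
Reflexive (axiom T): no — w6 is not related to itself.
So F validates K; D would additionally require R to be serial. The strongest is K.

K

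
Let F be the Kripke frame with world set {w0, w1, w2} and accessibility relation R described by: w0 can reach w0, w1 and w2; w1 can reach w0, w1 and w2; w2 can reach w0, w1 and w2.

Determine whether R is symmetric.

Yes

Symmetric: yes — every pair in R has its reverse in R.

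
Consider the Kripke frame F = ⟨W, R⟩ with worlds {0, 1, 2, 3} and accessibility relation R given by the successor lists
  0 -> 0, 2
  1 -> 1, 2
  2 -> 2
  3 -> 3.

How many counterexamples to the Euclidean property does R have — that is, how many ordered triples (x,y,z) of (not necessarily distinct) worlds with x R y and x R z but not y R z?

Enumerating: (0,2,0), (1,2,1).

2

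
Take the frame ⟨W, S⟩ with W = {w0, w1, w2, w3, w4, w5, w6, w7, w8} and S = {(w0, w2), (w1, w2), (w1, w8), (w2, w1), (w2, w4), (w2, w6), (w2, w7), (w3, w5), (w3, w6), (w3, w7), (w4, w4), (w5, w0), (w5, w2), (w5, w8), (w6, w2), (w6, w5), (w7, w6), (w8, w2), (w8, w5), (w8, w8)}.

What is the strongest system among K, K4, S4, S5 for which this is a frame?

K

Transitive (axiom 4): no — w0 S w2 and w2 S w1, but not w0 S w1.
Reflexive (axiom T): no — w0 is not related to itself.
Euclidean (axiom 5): no — w1 S w2 and w1 S w8, but not w2 S w8.
So F validates K; K4 would additionally require S to be transitive. The strongest is K.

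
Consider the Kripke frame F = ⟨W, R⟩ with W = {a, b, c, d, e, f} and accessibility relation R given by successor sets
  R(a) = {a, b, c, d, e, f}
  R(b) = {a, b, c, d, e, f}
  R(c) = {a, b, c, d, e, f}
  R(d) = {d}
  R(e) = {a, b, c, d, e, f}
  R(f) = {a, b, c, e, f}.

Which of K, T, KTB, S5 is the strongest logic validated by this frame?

Reflexive (axiom T): yes — every world is R-related to itself.
Symmetric (axiom B): no — a R d but not d R a.
Euclidean (axiom 5): no — a R d and a R b, but not d R b.
So F validates K, T; KTB would additionally require R to be symmetric. The strongest is T.

T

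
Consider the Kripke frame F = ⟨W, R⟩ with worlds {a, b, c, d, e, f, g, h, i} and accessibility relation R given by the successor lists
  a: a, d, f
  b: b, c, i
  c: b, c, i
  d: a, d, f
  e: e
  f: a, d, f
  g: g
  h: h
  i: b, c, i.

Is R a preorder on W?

Reflexive: yes — every world is R-related to itself.
Transitive: yes — every two-step R-path is closed by a direct edge.
So R is a preorder.

Yes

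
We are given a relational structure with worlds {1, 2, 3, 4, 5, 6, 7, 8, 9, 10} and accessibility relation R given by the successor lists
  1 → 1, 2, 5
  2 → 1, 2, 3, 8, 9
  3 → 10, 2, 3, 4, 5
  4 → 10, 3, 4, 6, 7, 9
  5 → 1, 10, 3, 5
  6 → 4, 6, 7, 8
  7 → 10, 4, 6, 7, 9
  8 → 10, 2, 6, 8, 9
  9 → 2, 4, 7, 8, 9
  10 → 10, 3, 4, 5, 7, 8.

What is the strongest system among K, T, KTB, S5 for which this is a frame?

Reflexive (axiom T): yes — every world is R-related to itself.
Symmetric (axiom B): yes — every pair in R has its reverse in R.
Euclidean (axiom 5): no — 1 R 2 and 1 R 5, but not 2 R 5.
So F validates K, T, KTB; S5 would additionally require R to be Euclidean. The strongest is KTB.

KTB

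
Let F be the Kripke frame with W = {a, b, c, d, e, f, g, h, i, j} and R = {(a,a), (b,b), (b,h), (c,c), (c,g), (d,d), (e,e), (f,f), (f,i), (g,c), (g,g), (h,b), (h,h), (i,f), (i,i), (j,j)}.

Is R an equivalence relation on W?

Yes

Reflexive: yes — every world is R-related to itself.
Symmetric: yes — every pair in R has its reverse in R.
Transitive: yes — every two-step R-path is closed by a direct edge.
So R is an equivalence relation.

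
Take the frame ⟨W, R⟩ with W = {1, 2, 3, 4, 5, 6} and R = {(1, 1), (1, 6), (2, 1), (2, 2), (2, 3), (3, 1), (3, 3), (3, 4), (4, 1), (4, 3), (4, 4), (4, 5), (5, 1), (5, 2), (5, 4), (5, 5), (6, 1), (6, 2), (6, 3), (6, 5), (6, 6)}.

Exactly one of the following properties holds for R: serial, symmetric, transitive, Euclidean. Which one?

serial

Serial: yes — every world has a successor (e.g. 1 R 1).
Symmetric: no — 2 R 1 but not 1 R 2.
Transitive: no — 1 R 6 and 6 R 2, but not 1 R 2.
Euclidean: no — 2 R 1 and 2 R 3, but not 1 R 3.
Only serial holds.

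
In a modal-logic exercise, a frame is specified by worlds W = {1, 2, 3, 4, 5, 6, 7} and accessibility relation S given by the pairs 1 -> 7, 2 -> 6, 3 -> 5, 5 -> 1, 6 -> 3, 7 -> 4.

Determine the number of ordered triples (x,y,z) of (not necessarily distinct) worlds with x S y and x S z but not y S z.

Enumerating: (1,7,7), (2,6,6), (3,5,5), (5,1,1), (6,3,3), (7,4,4).

6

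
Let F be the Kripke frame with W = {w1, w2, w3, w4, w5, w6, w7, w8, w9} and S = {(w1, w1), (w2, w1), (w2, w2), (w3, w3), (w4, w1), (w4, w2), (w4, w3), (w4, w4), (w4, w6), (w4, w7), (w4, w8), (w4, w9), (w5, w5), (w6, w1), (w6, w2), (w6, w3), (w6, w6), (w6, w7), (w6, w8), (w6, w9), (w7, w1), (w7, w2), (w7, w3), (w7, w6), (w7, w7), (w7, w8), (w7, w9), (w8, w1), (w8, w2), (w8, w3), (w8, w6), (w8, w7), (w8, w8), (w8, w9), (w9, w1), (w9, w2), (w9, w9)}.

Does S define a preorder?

Reflexive: yes — every world is S-related to itself.
Transitive: yes — every two-step S-path is closed by a direct edge.
So S is a preorder.

Yes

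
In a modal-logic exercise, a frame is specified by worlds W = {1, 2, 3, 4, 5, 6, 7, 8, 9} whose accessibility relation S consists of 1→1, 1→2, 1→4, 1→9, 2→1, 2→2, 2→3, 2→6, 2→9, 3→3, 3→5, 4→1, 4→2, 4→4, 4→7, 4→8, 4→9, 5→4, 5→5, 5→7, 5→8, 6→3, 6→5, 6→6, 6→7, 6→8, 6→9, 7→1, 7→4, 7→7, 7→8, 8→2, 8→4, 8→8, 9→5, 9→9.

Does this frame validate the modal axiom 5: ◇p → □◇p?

The schema 5 characterises exactly the Euclidean frames.
Euclidean: no — 1 S 2 and 1 S 4, but not 2 S 4.

No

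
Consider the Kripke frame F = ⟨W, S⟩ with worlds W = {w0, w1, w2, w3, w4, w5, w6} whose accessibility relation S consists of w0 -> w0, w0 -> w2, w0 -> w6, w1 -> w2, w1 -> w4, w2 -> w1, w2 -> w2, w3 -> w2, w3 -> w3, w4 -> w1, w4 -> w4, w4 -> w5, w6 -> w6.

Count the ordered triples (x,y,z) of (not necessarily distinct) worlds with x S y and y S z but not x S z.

7

Enumerating: (w0,w2,w1), (w1,w2,w1), (w1,w4,w1), (w1,w4,w5), (w2,w1,w4), (w3,w2,w1), (w4,w1,w2).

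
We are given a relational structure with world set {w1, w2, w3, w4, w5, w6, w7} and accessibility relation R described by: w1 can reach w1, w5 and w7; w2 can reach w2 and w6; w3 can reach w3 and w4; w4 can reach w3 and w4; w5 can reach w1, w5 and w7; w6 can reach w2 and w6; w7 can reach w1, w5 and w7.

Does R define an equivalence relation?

Reflexive: yes — every world is R-related to itself.
Symmetric: yes — every pair in R has its reverse in R.
Transitive: yes — every two-step R-path is closed by a direct edge.
So R is an equivalence relation.

Yes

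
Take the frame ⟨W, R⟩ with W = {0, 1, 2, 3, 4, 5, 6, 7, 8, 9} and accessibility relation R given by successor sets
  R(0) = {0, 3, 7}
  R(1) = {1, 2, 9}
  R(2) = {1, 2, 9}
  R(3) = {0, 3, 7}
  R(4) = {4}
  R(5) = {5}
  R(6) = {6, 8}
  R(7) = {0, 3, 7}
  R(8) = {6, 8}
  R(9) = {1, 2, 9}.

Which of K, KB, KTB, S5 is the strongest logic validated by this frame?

S5

Symmetric (axiom B): yes — every pair in R has its reverse in R.
Reflexive (axiom T): yes — every world is R-related to itself.
Euclidean (axiom 5): yes — any two successors of a common world are R-related.
So F validates K, KB, KTB, S5. The strongest is S5.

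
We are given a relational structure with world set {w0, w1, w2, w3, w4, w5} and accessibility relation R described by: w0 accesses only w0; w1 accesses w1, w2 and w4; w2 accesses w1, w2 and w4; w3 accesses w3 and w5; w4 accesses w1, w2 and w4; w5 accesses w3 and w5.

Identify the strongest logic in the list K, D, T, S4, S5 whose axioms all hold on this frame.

S5

Serial (axiom D): yes — every world has a successor (e.g. w0 R w0).
Reflexive (axiom T): yes — every world is R-related to itself.
Transitive (axiom 4): yes — every two-step R-path is closed by a direct edge.
Euclidean (axiom 5): yes — any two successors of a common world are R-related.
So F validates K, D, T, S4, S5. The strongest is S5.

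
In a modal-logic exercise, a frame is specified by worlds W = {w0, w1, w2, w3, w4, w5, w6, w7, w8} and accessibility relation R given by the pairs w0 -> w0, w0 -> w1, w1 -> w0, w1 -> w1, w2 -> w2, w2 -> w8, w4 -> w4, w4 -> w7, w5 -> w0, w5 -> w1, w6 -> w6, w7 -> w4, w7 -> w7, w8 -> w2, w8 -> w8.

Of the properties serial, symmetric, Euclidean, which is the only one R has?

Serial: no — w3 has no R-successor.
Symmetric: no — w5 R w0 but not w0 R w5.
Euclidean: yes — any two successors of a common world are R-related.
Only Euclidean holds.

Euclidean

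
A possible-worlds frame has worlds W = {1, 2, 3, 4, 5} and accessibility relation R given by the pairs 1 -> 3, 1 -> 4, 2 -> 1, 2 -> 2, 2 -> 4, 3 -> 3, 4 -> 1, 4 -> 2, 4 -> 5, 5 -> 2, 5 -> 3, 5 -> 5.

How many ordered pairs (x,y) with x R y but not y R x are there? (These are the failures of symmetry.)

5

Enumerating: (1,3), (2,1), (4,5), (5,2), (5,3).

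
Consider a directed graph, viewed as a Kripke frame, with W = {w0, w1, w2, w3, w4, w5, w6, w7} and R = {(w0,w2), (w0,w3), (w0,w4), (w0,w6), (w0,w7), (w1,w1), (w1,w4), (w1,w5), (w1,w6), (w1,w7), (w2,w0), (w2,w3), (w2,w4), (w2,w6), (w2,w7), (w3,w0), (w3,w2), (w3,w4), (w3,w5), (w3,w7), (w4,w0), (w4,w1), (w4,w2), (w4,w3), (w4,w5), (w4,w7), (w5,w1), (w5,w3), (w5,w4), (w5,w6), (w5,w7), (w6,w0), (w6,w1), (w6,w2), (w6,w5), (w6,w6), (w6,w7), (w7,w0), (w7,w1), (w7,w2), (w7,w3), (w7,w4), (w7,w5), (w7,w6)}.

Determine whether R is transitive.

No

Transitive: no — w0 R w3 and w3 R w5, but not w0 R w5.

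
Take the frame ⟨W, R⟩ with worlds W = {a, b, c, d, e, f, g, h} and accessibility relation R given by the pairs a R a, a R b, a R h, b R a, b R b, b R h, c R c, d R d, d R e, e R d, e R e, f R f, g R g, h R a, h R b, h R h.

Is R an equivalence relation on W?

Yes

Reflexive: yes — every world is R-related to itself.
Symmetric: yes — every pair in R has its reverse in R.
Transitive: yes — every two-step R-path is closed by a direct edge.
So R is an equivalence relation.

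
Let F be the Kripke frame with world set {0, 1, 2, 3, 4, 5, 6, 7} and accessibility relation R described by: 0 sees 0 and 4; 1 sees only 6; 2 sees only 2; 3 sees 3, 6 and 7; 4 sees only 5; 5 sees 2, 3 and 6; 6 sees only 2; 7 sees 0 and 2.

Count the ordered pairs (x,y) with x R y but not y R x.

11

Enumerating: (0,4), (1,6), (3,6), (3,7), (4,5), (5,2), (5,3), (5,6), (6,2), (7,0), (7,2).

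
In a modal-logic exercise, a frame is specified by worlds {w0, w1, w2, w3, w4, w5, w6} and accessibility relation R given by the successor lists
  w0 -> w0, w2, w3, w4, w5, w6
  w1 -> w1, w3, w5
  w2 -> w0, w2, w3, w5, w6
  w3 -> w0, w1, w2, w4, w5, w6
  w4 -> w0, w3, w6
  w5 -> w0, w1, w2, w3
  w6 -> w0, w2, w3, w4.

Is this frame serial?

Serial: yes — every world has a successor (e.g. w0 R w0).

Yes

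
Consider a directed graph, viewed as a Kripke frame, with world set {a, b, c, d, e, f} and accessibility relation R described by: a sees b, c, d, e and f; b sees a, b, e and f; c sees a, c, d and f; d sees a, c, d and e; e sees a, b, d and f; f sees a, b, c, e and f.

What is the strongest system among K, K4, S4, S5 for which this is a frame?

Transitive (axiom 4): no — b R a and a R c, but not b R c.
Reflexive (axiom T): no — a is not related to itself.
Euclidean (axiom 5): no — a R b and a R c, but not b R c.
So F validates K; K4 would additionally require R to be transitive. The strongest is K.

K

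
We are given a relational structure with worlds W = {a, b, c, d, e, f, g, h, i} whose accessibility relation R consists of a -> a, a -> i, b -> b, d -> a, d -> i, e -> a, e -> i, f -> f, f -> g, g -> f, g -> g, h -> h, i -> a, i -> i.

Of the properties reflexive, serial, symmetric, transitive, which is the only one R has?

transitive

Reflexive: no — c is not related to itself.
Serial: no — c has no R-successor.
Symmetric: no — d R a but not a R d.
Transitive: yes — every two-step R-path is closed by a direct edge.
Only transitive holds.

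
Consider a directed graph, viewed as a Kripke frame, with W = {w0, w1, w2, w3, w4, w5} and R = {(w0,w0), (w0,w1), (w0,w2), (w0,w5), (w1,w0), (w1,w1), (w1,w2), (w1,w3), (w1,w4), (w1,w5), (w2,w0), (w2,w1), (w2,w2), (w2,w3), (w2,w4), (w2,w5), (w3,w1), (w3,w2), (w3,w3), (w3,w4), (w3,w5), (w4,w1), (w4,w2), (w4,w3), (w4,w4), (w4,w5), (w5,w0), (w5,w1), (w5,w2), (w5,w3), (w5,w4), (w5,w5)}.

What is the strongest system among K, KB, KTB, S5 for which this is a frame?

KTB

Symmetric (axiom B): yes — every pair in R has its reverse in R.
Reflexive (axiom T): yes — every world is R-related to itself.
Euclidean (axiom 5): no — w1 R w0 and w1 R w3, but not w0 R w3.
So F validates K, KB, KTB; S5 would additionally require R to be Euclidean. The strongest is KTB.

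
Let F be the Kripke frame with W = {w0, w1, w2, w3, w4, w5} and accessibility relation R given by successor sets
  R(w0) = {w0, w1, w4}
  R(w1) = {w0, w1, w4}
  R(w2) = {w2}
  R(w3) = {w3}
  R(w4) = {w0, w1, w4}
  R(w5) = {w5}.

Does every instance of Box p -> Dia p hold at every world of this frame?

The schema D characterises exactly the serial frames.
Serial: yes — every world has a successor (e.g. w0 R w0).

Yes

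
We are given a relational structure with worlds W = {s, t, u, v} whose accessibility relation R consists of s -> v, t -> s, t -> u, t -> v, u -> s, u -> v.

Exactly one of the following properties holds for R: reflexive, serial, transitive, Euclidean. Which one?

Reflexive: no — s is not related to itself.
Serial: no — v has no R-successor.
Transitive: yes — every two-step R-path is closed by a direct edge.
Euclidean: no — t R s and t R u, but not s R u.
Only transitive holds.

transitive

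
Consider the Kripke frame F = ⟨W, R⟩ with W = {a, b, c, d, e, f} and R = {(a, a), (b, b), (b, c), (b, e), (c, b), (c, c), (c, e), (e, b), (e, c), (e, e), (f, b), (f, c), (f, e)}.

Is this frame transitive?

Transitive: yes — every two-step R-path is closed by a direct edge.

Yes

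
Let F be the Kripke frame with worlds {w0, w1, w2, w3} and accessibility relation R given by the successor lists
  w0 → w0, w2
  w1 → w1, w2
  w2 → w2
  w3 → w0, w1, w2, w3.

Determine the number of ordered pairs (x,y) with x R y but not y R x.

5

Enumerating: (w0,w2), (w1,w2), (w3,w0), (w3,w1), (w3,w2).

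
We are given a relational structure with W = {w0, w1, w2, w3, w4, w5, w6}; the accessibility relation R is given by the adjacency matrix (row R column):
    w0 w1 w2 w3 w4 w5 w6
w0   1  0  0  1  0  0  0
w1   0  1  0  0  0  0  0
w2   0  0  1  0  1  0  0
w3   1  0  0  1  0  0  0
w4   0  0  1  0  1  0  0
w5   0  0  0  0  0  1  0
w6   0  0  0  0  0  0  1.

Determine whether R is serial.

Serial: yes — every world has a successor (e.g. w0 R w0).

Yes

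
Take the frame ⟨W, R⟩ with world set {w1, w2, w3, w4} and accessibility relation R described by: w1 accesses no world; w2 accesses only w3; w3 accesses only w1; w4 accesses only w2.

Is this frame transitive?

Transitive: no — w2 R w3 and w3 R w1, but not w2 R w1.

No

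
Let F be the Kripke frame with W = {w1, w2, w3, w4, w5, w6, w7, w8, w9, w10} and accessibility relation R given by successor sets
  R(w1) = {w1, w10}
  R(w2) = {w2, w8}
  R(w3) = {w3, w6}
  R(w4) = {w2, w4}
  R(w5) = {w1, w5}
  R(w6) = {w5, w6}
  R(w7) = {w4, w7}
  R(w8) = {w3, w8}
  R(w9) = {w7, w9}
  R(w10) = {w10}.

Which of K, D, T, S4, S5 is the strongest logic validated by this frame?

T

Serial (axiom D): yes — every world has a successor (e.g. w1 R w1).
Reflexive (axiom T): yes — every world is R-related to itself.
Transitive (axiom 4): no — w2 R w8 and w8 R w3, but not w2 R w3.
Euclidean (axiom 5): no — w1 R w10 and w1 R w1, but not w10 R w1.
So F validates K, D, T; S4 would additionally require R to be transitive. The strongest is T.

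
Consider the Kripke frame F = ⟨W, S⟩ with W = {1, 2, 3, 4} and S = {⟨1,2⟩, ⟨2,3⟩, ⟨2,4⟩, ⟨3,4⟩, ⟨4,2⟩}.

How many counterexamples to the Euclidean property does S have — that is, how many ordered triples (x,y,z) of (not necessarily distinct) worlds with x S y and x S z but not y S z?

Enumerating: (1,2,2), (2,3,3), (2,4,3), (2,4,4), (3,4,4), (4,2,2).

6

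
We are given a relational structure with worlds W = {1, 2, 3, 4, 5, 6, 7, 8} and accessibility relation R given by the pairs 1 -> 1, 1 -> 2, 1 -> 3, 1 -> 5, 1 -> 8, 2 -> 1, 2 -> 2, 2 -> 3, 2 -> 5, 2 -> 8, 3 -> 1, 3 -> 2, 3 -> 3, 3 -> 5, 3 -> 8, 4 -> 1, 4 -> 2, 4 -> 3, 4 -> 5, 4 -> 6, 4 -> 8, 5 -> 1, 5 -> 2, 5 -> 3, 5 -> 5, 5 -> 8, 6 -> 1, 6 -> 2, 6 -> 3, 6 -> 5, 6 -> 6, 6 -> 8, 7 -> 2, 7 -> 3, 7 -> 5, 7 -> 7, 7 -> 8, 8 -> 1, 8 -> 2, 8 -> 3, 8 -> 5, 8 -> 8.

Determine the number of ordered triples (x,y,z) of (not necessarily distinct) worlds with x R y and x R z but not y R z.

14

Enumerating: (4,1,6), (4,2,6), (4,3,6), (4,5,6), (4,8,6), (6,1,6), (6,2,6), (6,3,6), (6,5,6), (6,8,6), (7,2,7), (7,3,7), (7,5,7), (7,8,7).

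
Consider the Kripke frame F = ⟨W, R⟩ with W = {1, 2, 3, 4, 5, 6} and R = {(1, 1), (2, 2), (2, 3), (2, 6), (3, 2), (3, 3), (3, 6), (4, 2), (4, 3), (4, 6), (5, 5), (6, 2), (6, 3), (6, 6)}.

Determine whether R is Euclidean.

Yes

Euclidean: yes — any two successors of a common world are R-related.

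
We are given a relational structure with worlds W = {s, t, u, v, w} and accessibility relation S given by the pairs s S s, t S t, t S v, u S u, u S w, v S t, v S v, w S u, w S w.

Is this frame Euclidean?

Euclidean: yes — any two successors of a common world are S-related.

Yes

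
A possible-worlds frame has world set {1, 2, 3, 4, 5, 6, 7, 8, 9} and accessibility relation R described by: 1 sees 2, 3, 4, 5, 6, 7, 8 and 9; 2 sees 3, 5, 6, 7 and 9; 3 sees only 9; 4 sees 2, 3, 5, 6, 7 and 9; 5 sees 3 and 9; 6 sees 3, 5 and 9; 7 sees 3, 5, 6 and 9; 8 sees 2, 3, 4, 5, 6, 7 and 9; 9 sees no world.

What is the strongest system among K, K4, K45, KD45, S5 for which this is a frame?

K4

Transitive (axiom 4): yes — every two-step R-path is closed by a direct edge.
Euclidean (axiom 5): no — 1 R 2 and 1 R 4, but not 2 R 4.
Serial (axiom D): no — 9 has no R-successor.
Reflexive (axiom T): no — 1 is not related to itself.
So F validates K, K4; K45 would additionally require R to be Euclidean. The strongest is K4.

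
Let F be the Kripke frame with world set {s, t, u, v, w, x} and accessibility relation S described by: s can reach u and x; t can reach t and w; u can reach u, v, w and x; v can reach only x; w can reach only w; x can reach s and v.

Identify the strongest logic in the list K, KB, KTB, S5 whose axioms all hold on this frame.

K

Symmetric (axiom B): no — s S u but not u S s.
Reflexive (axiom T): no — s is not related to itself.
Euclidean (axiom 5): no — s S x and s S u, but not x S u.
So F validates K; KB would additionally require S to be symmetric. The strongest is K.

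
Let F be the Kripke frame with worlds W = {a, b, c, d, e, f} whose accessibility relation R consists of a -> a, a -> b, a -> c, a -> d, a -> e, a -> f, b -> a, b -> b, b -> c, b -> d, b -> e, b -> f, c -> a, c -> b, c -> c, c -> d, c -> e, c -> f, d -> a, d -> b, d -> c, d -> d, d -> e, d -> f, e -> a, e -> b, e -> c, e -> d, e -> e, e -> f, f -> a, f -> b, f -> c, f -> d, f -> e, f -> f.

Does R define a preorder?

Yes

Reflexive: yes — every world is R-related to itself.
Transitive: yes — every two-step R-path is closed by a direct edge.
So R is a preorder.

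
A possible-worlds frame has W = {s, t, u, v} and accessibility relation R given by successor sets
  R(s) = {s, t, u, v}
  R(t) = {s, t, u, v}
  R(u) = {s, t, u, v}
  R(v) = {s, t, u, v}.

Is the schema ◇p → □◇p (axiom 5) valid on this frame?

Yes

Axiom 5 corresponds to the accessibility relation being Euclidean.
Euclidean: yes — any two successors of a common world are R-related.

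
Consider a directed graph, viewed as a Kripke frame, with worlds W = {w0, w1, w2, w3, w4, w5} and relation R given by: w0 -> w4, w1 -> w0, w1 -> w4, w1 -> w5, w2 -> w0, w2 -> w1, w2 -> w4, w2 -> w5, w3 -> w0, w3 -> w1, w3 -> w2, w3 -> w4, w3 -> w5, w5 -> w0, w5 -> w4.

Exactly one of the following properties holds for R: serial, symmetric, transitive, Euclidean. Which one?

Serial: no — w4 has no R-successor.
Symmetric: no — w0 R w4 but not w4 R w0.
Transitive: yes — every two-step R-path is closed by a direct edge.
Euclidean: no — w1 R w0 and w1 R w5, but not w0 R w5.
Only transitive holds.

transitive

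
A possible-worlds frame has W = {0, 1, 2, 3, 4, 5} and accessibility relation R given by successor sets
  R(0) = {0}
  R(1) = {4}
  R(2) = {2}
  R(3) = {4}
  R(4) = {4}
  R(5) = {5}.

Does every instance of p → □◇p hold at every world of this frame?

Axiom B corresponds to the accessibility relation being symmetric.
Symmetric: no — 1 R 4 but not 4 R 1.

No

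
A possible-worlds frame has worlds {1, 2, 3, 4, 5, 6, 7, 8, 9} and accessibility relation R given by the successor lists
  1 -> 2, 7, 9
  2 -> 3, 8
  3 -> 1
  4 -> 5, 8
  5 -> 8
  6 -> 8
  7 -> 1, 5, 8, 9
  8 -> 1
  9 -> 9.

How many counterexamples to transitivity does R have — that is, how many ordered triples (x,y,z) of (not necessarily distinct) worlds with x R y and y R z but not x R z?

Enumerating: (1,2,3), (1,2,8), (1,7,1), (1,7,5), (1,7,8), (2,3,1), (2,8,1), (3,1,2), (3,1,7), (3,1,9), (4,8,1), (5,8,1), (6,8,1), (7,1,2), (7,1,7), (8,1,2), (8,1,7), (8,1,9).

18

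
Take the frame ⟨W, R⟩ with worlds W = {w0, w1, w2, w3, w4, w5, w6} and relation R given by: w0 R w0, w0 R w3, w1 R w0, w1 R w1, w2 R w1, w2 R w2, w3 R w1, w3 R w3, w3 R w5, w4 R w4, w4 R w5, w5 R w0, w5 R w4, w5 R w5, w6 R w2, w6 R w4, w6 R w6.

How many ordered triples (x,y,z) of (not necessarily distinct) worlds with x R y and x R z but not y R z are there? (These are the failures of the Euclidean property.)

Enumerating: (w0,w3,w0), (w1,w0,w1), (w2,w1,w2), (w3,w1,w3), (w3,w1,w5), (w3,w5,w1), (w3,w5,w3), (w5,w0,w4), (w5,w0,w5), (w5,w4,w0), (w6,w2,w4), (w6,w2,w6), (w6,w4,w2), (w6,w4,w6).

14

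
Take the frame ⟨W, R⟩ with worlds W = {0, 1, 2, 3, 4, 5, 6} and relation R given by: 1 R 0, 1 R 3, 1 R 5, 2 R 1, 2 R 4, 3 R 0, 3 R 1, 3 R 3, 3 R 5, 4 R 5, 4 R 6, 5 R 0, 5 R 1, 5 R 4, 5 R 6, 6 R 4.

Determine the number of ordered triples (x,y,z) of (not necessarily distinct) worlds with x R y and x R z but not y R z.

33

Enumerating: (1,0,0), (1,0,3), (1,0,5), (1,5,3), (1,5,5), (2,1,1), (2,1,4), (2,4,1), (2,4,4), (3,0,0), (3,0,1), (3,0,3), … and 21 more.
Total: 33.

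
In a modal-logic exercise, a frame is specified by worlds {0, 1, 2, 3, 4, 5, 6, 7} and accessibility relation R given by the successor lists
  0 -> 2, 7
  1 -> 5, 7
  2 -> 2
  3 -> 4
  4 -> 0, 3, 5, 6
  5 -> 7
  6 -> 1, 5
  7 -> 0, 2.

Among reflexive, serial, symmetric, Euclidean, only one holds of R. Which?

serial

Reflexive: no — 0 is not related to itself.
Serial: yes — every world has a successor (e.g. 0 R 2).
Symmetric: no — 0 R 2 but not 2 R 0.
Euclidean: no — 0 R 2 and 0 R 7, but not 2 R 7.
Only serial holds.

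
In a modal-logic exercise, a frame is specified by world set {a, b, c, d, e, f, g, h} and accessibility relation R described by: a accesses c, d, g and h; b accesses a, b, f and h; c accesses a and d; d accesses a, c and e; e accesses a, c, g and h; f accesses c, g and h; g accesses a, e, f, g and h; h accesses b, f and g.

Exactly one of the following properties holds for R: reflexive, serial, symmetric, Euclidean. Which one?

Reflexive: no — a is not related to itself.
Serial: yes — every world has a successor (e.g. a R c).
Symmetric: no — a R h but not h R a.
Euclidean: no — a R c and a R g, but not c R g.
Only serial holds.

serial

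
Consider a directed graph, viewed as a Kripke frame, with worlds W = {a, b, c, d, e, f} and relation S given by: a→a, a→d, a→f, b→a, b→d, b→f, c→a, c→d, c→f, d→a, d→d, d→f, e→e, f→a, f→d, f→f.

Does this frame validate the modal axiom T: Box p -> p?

Axiom T corresponds to the accessibility relation being reflexive.
Reflexive: no — b is not related to itself.

No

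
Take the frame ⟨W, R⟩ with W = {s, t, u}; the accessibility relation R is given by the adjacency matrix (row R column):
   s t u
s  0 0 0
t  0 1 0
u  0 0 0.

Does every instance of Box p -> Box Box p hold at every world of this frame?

Yes

By correspondence theory, 4 is valid on a frame iff R is transitive.
Transitive: yes — every two-step R-path is closed by a direct edge.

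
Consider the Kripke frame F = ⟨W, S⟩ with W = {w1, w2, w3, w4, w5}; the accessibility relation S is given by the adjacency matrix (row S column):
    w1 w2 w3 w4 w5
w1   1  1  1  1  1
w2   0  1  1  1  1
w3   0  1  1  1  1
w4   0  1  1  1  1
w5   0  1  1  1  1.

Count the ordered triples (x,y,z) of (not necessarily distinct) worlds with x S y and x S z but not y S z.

Enumerating: (w1,w2,w1), (w1,w3,w1), (w1,w4,w1), (w1,w5,w1).

4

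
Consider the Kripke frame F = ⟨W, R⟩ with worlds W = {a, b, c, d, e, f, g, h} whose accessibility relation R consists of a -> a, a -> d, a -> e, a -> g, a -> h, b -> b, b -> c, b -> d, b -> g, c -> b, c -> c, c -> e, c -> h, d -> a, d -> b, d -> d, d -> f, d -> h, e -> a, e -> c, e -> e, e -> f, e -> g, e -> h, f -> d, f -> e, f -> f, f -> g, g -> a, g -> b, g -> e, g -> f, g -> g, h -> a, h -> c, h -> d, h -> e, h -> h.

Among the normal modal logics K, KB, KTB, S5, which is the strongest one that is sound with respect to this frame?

Symmetric (axiom B): yes — every pair in R has its reverse in R.
Reflexive (axiom T): yes — every world is R-related to itself.
Euclidean (axiom 5): no — a R d and a R e, but not d R e.
So F validates K, KB, KTB; S5 would additionally require R to be Euclidean. The strongest is KTB.

KTB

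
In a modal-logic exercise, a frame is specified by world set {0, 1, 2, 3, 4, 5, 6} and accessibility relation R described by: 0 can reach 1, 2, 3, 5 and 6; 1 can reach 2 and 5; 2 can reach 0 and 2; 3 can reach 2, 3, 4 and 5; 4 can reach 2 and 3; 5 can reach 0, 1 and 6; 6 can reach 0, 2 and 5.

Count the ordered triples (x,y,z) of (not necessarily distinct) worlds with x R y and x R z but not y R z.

39

Enumerating: (0,1,1), (0,1,3), (0,1,6), (0,2,1), (0,2,3), (0,2,5), (0,2,6), (0,3,1), (0,3,6), (0,5,2), (0,5,3), (0,5,5), … and 27 more.
Total: 39.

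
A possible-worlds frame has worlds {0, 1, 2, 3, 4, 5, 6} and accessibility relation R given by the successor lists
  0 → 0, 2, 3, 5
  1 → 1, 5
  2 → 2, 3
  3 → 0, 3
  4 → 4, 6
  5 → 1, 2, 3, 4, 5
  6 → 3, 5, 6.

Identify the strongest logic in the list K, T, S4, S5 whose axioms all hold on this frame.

Reflexive (axiom T): yes — every world is R-related to itself.
Transitive (axiom 4): no — 0 R 5 and 5 R 1, but not 0 R 1.
Euclidean (axiom 5): no — 0 R 2 and 0 R 5, but not 2 R 5.
So F validates K, T; S4 would additionally require R to be transitive. The strongest is T.

T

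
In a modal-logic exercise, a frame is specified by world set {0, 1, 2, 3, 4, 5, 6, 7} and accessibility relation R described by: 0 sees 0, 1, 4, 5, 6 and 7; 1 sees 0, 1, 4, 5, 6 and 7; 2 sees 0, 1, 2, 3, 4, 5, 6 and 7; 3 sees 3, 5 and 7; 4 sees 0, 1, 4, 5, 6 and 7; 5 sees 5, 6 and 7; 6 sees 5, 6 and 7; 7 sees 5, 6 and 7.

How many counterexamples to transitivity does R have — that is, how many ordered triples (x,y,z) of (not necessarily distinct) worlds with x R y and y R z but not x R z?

2

Enumerating: (3,5,6), (3,7,6).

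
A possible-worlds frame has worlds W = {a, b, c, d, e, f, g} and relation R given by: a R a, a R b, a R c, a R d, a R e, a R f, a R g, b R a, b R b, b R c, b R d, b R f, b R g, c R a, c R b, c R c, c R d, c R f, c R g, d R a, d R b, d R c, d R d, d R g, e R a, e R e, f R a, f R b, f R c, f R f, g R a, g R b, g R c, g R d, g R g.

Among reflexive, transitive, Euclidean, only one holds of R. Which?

reflexive

Reflexive: yes — every world is R-related to itself.
Transitive: no — b R a and a R e, but not b R e.
Euclidean: no — a R b and a R e, but not b R e.
Only reflexive holds.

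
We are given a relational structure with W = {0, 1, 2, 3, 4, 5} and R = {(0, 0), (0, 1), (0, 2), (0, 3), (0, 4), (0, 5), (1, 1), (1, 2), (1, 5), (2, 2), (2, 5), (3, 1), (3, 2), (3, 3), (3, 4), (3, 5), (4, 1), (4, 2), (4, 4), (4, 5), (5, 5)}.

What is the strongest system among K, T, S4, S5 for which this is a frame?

S4

Reflexive (axiom T): yes — every world is R-related to itself.
Transitive (axiom 4): yes — every two-step R-path is closed by a direct edge.
Euclidean (axiom 5): no — 0 R 1 and 0 R 3, but not 1 R 3.
So F validates K, T, S4; S5 would additionally require R to be Euclidean. The strongest is S4.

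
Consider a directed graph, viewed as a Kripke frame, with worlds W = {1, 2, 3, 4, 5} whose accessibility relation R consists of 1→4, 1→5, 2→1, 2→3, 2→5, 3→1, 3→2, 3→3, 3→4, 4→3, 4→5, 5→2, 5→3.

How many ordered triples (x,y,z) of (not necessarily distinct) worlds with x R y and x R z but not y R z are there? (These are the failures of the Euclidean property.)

19

Enumerating: (1,4,4), (1,5,4), (1,5,5), (2,1,1), (2,1,3), (2,3,5), (2,5,1), (2,5,5), (3,1,1), (3,1,2), (3,1,3), (3,2,2), … and 7 more.
Total: 19.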